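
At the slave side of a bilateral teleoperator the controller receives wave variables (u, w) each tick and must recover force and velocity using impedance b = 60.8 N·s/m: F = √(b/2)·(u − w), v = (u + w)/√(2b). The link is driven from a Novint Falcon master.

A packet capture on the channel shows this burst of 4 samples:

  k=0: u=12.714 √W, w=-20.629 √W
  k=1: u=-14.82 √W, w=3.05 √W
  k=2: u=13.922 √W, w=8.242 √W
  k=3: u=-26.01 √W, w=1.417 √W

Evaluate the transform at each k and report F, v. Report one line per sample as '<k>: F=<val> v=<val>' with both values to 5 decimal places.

0: F=183.84062 v=-0.71777
1: F=-98.52838 v=-1.06736
2: F=31.31736 v=2.00993
3: F=-151.22204 v=-2.23020

k=0: u−w=33.34300, u+w=-7.91500; √(b/2)=5.51362, √(2b)=11.02724; F=5.51362×33.343=183.84062, v=-7.91500/11.02724=-0.71777
k=1: u−w=-17.87000, u+w=-11.77000; √(b/2)=5.51362, √(2b)=11.02724; F=5.51362×(-17.87)=-98.52838, v=-11.77000/11.02724=-1.06736
k=2: u−w=5.68000, u+w=22.16400; √(b/2)=5.51362, √(2b)=11.02724; F=5.51362×5.68=31.31736, v=22.16400/11.02724=2.00993
k=3: u−w=-27.42700, u+w=-24.59300; √(b/2)=5.51362, √(2b)=11.02724; F=5.51362×(-27.427)=-151.22204, v=-24.59300/11.02724=-2.23020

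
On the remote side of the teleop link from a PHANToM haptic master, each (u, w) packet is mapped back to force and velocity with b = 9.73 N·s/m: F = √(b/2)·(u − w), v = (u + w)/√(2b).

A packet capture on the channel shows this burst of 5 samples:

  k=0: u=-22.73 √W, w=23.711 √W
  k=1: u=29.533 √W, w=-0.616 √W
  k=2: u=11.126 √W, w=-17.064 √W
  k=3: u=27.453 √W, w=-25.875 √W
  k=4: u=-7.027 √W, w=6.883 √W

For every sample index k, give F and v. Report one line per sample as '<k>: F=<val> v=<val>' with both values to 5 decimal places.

0: F=-102.43373 v=0.22238
1: F=66.49888 v=6.55514
2: F=62.17796 v=-1.34607
3: F=117.62421 v=0.35771
4: F=-30.68093 v=-0.03264

k=0: u−w=-46.44100, u+w=0.98100; √(b/2)=2.20567, √(2b)=4.41135; F=2.20567×(-46.441)=-102.43373, v=0.98100/4.41135=0.22238
k=1: u−w=30.14900, u+w=28.91700; √(b/2)=2.20567, √(2b)=4.41135; F=2.20567×30.149=66.49888, v=28.91700/4.41135=6.55514
k=2: u−w=28.19000, u+w=-5.93800; √(b/2)=2.20567, √(2b)=4.41135; F=2.20567×28.19=62.17796, v=-5.93800/4.41135=-1.34607
k=3: u−w=53.32800, u+w=1.57800; √(b/2)=2.20567, √(2b)=4.41135; F=2.20567×53.328=117.62421, v=1.57800/4.41135=0.35771
k=4: u−w=-13.91000, u+w=-0.14400; √(b/2)=2.20567, √(2b)=4.41135; F=2.20567×(-13.91)=-30.68093, v=-0.14400/4.41135=-0.03264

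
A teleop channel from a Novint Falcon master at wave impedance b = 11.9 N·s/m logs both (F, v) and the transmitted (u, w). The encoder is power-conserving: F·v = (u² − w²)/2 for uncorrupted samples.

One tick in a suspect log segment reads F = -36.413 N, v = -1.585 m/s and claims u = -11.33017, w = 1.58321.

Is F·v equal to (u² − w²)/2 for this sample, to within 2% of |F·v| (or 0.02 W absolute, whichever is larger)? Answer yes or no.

no

F·v = (-36.413)×(-1.585) = 57.7146 W.
(u² − w²)/2 = (128.3728 − 2.5066)/2 = 62.9331 W.
|Δ| = 5.2185;  2% of max(1, |F·v|) = 1.1543.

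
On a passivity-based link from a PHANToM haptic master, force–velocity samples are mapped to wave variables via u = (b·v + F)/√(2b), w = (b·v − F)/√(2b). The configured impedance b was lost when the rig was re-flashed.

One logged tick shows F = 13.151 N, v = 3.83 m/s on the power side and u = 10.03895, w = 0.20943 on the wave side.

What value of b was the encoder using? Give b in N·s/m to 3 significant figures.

u + w = 10.2484;  u + w = √(2b)·v, so √(2b) = 10.2484/3.83 = 2.6758.
b = (√(2b))²/2 = 7.1600/2 = 3.5800.
(Check via u − w = 2F/√(2b): u − w = 9.8295, 2F/√(2b) = 9.8295.)

b = 3.58 N·s/m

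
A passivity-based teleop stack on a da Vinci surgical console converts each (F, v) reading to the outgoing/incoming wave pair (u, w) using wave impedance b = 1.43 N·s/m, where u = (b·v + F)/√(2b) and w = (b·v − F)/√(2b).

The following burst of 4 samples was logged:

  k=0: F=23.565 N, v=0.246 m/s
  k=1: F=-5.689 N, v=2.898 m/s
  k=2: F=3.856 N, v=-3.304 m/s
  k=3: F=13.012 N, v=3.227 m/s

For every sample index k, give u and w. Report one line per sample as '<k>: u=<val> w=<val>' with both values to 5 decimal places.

0: u=14.14229 w=-13.72626
1: u=-0.91349 w=5.81446
2: u=-0.51368 w=-5.07389
3: u=10.42283 w=-4.96548

k=0: b·v=1.43×0.246=0.35178; √(2b)=1.69115; u=(0.35178+23.565)/1.69115=14.14229, w=(0.35178−23.565)/1.69115=-13.72626
k=1: b·v=1.43×2.898=4.14414; √(2b)=1.69115; u=(4.14414+(-5.689))/1.69115=-0.91349, w=(4.14414−(-5.689))/1.69115=5.81446
k=2: b·v=1.43×(-3.304)=-4.72472; √(2b)=1.69115; u=(-4.72472+3.856)/1.69115=-0.51368, w=(-4.72472−3.856)/1.69115=-5.07389
k=3: b·v=1.43×3.227=4.61461; √(2b)=1.69115; u=(4.61461+13.012)/1.69115=10.42283, w=(4.61461−13.012)/1.69115=-4.96548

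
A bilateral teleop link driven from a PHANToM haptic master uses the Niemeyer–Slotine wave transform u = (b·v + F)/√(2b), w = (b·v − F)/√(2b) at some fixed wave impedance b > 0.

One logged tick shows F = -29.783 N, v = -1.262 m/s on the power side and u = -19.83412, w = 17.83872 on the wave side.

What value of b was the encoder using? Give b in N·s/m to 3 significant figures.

u + w = -1.99540;  u + w = √(2b)·v, so √(2b) = -1.99540/(-1.262) = 1.58114.
b = (√(2b))²/2 = 2.50001/2 = 1.25000.
(Check via u − w = 2F/√(2b): u − w = -37.67284, 2F/√(2b) = -37.67279.)

b = 1.25 N·s/m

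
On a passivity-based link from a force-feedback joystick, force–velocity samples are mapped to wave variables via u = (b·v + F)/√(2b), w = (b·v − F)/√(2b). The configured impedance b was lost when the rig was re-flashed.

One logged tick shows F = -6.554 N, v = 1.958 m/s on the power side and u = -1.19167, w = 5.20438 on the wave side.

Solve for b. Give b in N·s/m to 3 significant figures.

b = 2.1 N·s/m

u + w = 4.01271;  u + w = √(2b)·v, so √(2b) = 4.01271/1.958 = 2.04939.
b = (√(2b))²/2 = 4.20001/2 = 2.10000.
(Check via u − w = 2F/√(2b): u − w = -6.39605, 2F/√(2b) = -6.39604.)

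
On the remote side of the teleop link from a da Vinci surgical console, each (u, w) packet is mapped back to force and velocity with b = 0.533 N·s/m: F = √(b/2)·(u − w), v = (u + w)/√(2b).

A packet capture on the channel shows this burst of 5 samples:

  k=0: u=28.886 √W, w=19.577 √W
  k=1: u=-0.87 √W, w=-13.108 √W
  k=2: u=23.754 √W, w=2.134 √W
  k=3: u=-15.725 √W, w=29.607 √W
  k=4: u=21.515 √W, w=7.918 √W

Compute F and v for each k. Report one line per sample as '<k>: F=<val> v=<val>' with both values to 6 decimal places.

k=0: u−w=9.309000, u+w=48.463000; √(b/2)=0.516236, √(2b)=1.032473; F=0.516236×9.309=4.805644, v=48.463000/1.032473=46.938769
k=1: u−w=12.238000, u+w=-13.978000; √(b/2)=0.516236, √(2b)=1.032473; F=0.516236×12.238=6.317701, v=-13.978000/1.032473=-13.538372
k=2: u−w=21.620000, u+w=25.888000; √(b/2)=0.516236, √(2b)=1.032473; F=0.516236×21.62=11.161031, v=25.888000/1.032473=25.073785
k=3: u−w=-45.332000, u+w=13.882000; √(b/2)=0.516236, √(2b)=1.032473; F=0.516236×(-45.332)=-23.402028, v=13.882000/1.032473=13.445391
k=4: u−w=13.597000, u+w=29.433000; √(b/2)=0.516236, √(2b)=1.032473; F=0.516236×13.597=7.019266, v=29.433000/1.032473=28.507290

0: F=4.805644 v=46.938769
1: F=6.317701 v=-13.538372
2: F=11.161031 v=25.073785
3: F=-23.402028 v=13.445391
4: F=7.019266 v=28.507290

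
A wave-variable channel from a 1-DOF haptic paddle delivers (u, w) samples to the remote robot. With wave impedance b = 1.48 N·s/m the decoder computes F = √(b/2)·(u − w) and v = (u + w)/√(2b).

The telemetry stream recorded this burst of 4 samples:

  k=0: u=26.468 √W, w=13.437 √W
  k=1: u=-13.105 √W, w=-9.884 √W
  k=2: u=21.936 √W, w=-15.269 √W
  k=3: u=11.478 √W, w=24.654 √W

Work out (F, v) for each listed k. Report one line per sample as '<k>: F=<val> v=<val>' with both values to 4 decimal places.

0: F=11.2097 v=23.1943
1: F=-2.7708 v=-13.3621
2: F=32.0050 v=3.8751
3: F=-11.3344 v=21.0013

k=0: u−w=13.0310, u+w=39.9050; √(b/2)=0.8602, √(2b)=1.7205; F=0.8602×13.031=11.2097, v=39.9050/1.7205=23.1943
k=1: u−w=-3.2210, u+w=-22.9890; √(b/2)=0.8602, √(2b)=1.7205; F=0.8602×(-3.221)=-2.7708, v=-22.9890/1.7205=-13.3621
k=2: u−w=37.2050, u+w=6.6670; √(b/2)=0.8602, √(2b)=1.7205; F=0.8602×37.205=32.0050, v=6.6670/1.7205=3.8751
k=3: u−w=-13.1760, u+w=36.1320; √(b/2)=0.8602, √(2b)=1.7205; F=0.8602×(-13.176)=-11.3344, v=36.1320/1.7205=21.0013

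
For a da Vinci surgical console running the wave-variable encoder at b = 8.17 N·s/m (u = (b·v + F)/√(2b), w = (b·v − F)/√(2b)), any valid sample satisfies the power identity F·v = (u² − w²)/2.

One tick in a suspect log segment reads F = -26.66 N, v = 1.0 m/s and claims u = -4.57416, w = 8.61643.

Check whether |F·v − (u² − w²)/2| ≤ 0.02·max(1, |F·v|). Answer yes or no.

F·v = (-26.66)×1.0 = -26.66000 W.
(u² − w²)/2 = (20.92294 − 74.24287)/2 = -26.65996 W.
|Δ| = 0.00004;  2% of max(1, |F·v|) = 0.53320.

yes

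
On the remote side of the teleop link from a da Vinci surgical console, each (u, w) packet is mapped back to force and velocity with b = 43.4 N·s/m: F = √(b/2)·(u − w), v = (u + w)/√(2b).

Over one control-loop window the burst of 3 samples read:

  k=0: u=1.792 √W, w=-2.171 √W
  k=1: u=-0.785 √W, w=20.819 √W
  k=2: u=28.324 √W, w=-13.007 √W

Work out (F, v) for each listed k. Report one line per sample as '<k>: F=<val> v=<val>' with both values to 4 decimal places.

0: F=18.4609 v=-0.0407
1: F=-100.6385 v=2.1503
2: F=192.5333 v=1.6440

k=0: u−w=3.9630, u+w=-0.3790; √(b/2)=4.6583, √(2b)=9.3167; F=4.6583×3.963=18.4609, v=-0.3790/9.3167=-0.0407
k=1: u−w=-21.6040, u+w=20.0340; √(b/2)=4.6583, √(2b)=9.3167; F=4.6583×(-21.604)=-100.6385, v=20.0340/9.3167=2.1503
k=2: u−w=41.3310, u+w=15.3170; √(b/2)=4.6583, √(2b)=9.3167; F=4.6583×41.331=192.5333, v=15.3170/9.3167=1.6440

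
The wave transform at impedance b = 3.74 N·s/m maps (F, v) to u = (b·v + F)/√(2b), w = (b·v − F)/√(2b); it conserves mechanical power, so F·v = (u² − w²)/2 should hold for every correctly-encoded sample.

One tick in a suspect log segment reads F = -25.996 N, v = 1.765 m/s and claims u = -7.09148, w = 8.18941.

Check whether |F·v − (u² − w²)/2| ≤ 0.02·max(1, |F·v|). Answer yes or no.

F·v = (-25.996)×1.765 = -45.88294 W.
(u² − w²)/2 = (50.28909 − 67.06644)/2 = -8.38867 W.
|Δ| = 37.49427;  2% of max(1, |F·v|) = 0.91766.

no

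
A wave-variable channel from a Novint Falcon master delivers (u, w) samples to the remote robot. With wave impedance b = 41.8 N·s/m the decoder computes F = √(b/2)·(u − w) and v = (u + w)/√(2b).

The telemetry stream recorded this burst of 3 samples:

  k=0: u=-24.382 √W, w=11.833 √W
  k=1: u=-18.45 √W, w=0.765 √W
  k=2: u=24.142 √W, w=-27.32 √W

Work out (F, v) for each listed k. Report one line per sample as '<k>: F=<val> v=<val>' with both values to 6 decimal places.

k=0: u−w=-36.215000, u+w=-12.549000; √(b/2)=4.571652, √(2b)=9.143304; F=4.571652×(-36.215)=-165.562369, v=-12.549000/9.143304=-1.372480
k=1: u−w=-19.215000, u+w=-17.685000; √(b/2)=4.571652, √(2b)=9.143304; F=4.571652×(-19.215)=-87.844289, v=-17.685000/9.143304=-1.934202
k=2: u−w=51.462000, u+w=-3.178000; √(b/2)=4.571652, √(2b)=9.143304; F=4.571652×51.462=235.266344, v=-3.178000/9.143304=-0.347577

0: F=-165.562369 v=-1.372480
1: F=-87.844289 v=-1.934202
2: F=235.266344 v=-0.347577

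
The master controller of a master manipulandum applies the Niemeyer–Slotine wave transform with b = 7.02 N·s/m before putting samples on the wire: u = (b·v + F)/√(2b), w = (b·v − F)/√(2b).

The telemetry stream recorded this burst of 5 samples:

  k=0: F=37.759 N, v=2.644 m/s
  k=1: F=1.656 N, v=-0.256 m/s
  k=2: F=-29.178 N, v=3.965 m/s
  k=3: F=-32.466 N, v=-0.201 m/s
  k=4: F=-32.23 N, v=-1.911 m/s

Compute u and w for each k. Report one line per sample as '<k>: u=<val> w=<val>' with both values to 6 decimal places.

0: u=15.030664 w=-5.123599
1: u=-0.037662 w=-0.921570
2: u=-0.358607 w=15.215457
3: u=-9.041108 w=8.287961
4: u=-12.181808 w=5.021293

k=0: b·v=7.02×2.644=18.560880; √(2b)=3.746999; u=(18.560880+37.759)/3.746999=15.030664, w=(18.560880−37.759)/3.746999=-5.123599
k=1: b·v=7.02×(-0.256)=-1.797120; √(2b)=3.746999; u=(-1.797120+1.656)/3.746999=-0.037662, w=(-1.797120−1.656)/3.746999=-0.921570
k=2: b·v=7.02×3.965=27.834300; √(2b)=3.746999; u=(27.834300+(-29.178))/3.746999=-0.358607, w=(27.834300−(-29.178))/3.746999=15.215457
k=3: b·v=7.02×(-0.201)=-1.411020; √(2b)=3.746999; u=(-1.411020+(-32.466))/3.746999=-9.041108, w=(-1.411020−(-32.466))/3.746999=8.287961
k=4: b·v=7.02×(-1.911)=-13.415220; √(2b)=3.746999; u=(-13.415220+(-32.23))/3.746999=-12.181808, w=(-13.415220−(-32.23))/3.746999=5.021293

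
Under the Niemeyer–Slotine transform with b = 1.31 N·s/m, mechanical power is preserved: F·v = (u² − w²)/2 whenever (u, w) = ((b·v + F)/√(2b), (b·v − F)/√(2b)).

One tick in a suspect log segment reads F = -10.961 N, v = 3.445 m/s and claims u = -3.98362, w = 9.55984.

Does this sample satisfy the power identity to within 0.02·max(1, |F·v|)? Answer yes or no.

F·v = (-10.961)×3.445 = -37.7606 W.
(u² − w²)/2 = (15.8692 − 91.3905)/2 = -37.7607 W.
|Δ| = 0.0000;  2% of max(1, |F·v|) = 0.7552.

yes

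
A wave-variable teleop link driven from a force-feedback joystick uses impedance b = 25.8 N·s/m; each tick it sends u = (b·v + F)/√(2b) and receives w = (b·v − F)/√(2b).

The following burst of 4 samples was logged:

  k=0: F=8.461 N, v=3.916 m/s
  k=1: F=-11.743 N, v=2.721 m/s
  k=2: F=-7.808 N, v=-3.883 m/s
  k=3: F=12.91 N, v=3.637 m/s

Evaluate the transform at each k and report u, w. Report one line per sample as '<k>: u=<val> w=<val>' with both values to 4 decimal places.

k=0: b·v=25.8×3.916=101.0328; √(2b)=7.1833; u=(101.0328+8.461)/7.1833=15.2428, w=(101.0328−8.461)/7.1833=12.8871
k=1: b·v=25.8×2.721=70.2018; √(2b)=7.1833; u=(70.2018+(-11.743))/7.1833=8.1381, w=(70.2018−(-11.743))/7.1833=11.4077
k=2: b·v=25.8×(-3.883)=-100.1814; √(2b)=7.1833; u=(-100.1814+(-7.808))/7.1833=-15.0334, w=(-100.1814−(-7.808))/7.1833=-12.8594
k=3: b·v=25.8×3.637=93.8346; √(2b)=7.1833; u=(93.8346+12.91)/7.1833=14.8601, w=(93.8346−12.91)/7.1833=11.2656

0: u=15.2428 w=12.8871
1: u=8.1381 w=11.4077
2: u=-15.0334 w=-12.8594
3: u=14.8601 w=11.2656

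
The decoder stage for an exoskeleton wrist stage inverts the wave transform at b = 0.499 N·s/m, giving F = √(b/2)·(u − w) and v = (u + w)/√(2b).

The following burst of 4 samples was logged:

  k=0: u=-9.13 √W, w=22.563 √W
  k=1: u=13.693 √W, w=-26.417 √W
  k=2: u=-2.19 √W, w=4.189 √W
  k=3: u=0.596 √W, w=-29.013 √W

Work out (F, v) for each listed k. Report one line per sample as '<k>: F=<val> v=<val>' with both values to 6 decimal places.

k=0: u−w=-31.693000, u+w=13.433000; √(b/2)=0.499500, √(2b)=0.998999; F=0.499500×(-31.693)=-15.830646, v=13.433000/0.998999=13.446453
k=1: u−w=40.110000, u+w=-12.724000; √(b/2)=0.499500, √(2b)=0.998999; F=0.499500×40.11=20.034935, v=-12.724000/0.998999=-12.736743
k=2: u−w=-6.379000, u+w=1.999000; √(b/2)=0.499500, √(2b)=0.998999; F=0.499500×(-6.379)=-3.186309, v=1.999000/0.998999=2.001002
k=3: u−w=29.609000, u+w=-28.417000; √(b/2)=0.499500, √(2b)=0.998999; F=0.499500×29.609=14.789688, v=-28.417000/0.998999=-28.445460

0: F=-15.830646 v=13.446453
1: F=20.034935 v=-12.736743
2: F=-3.186309 v=2.001002
3: F=14.789688 v=-28.445460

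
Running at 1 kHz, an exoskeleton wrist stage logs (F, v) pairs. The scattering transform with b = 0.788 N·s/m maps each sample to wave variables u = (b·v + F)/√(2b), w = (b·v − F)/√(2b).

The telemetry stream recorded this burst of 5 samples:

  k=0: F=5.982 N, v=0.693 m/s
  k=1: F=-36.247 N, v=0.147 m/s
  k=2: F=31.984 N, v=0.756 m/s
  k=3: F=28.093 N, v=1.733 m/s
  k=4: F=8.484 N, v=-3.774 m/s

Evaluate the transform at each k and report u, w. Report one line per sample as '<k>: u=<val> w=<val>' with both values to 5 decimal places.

0: u=5.20005 w=-4.33007
1: u=-28.78087 w=28.96541
2: u=25.95191 w=-25.00284
3: u=23.46573 w=-21.29014
4: u=4.38915 w=-9.12699

k=0: b·v=0.788×0.693=0.54608; √(2b)=1.25539; u=(0.54608+5.982)/1.25539=5.20005, w=(0.54608−5.982)/1.25539=-4.33007
k=1: b·v=0.788×0.147=0.11584; √(2b)=1.25539; u=(0.11584+(-36.247))/1.25539=-28.78087, w=(0.11584−(-36.247))/1.25539=28.96541
k=2: b·v=0.788×0.756=0.59573; √(2b)=1.25539; u=(0.59573+31.984)/1.25539=25.95191, w=(0.59573−31.984)/1.25539=-25.00284
k=3: b·v=0.788×1.733=1.36560; √(2b)=1.25539; u=(1.36560+28.093)/1.25539=23.46573, w=(1.36560−28.093)/1.25539=-21.29014
k=4: b·v=0.788×(-3.774)=-2.97391; √(2b)=1.25539; u=(-2.97391+8.484)/1.25539=4.38915, w=(-2.97391−8.484)/1.25539=-9.12699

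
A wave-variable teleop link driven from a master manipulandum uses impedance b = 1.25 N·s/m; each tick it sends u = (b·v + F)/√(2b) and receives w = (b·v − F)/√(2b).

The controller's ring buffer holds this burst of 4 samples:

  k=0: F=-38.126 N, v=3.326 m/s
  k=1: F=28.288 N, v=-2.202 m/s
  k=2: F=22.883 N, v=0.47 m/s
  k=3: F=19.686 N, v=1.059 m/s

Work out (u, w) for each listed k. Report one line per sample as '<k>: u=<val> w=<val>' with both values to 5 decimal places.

0: u=-21.48357 w=26.74243
1: u=16.15007 w=-19.63174
2: u=14.84405 w=-14.10091
3: u=13.28773 w=-11.61331

k=0: b·v=1.25×3.326=4.15750; √(2b)=1.58114; u=(4.15750+(-38.126))/1.58114=-21.48357, w=(4.15750−(-38.126))/1.58114=26.74243
k=1: b·v=1.25×(-2.202)=-2.75250; √(2b)=1.58114; u=(-2.75250+28.288)/1.58114=16.15007, w=(-2.75250−28.288)/1.58114=-19.63174
k=2: b·v=1.25×0.47=0.58750; √(2b)=1.58114; u=(0.58750+22.883)/1.58114=14.84405, w=(0.58750−22.883)/1.58114=-14.10091
k=3: b·v=1.25×1.059=1.32375; √(2b)=1.58114; u=(1.32375+19.686)/1.58114=13.28773, w=(1.32375−19.686)/1.58114=-11.61331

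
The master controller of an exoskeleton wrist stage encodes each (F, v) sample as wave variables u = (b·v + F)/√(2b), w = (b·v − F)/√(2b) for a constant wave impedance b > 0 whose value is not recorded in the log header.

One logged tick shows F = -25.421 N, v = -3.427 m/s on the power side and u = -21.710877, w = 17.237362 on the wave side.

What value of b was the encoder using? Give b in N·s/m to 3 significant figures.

b = 0.852 N·s/m

u + w = -4.473515;  u + w = √(2b)·v, so √(2b) = -4.473515/(-3.427) = 1.305374.
b = (√(2b))²/2 = 1.704000/2 = 0.852000.
(Check via u − w = 2F/√(2b): u − w = -38.948239, 2F/√(2b) = -38.948240.)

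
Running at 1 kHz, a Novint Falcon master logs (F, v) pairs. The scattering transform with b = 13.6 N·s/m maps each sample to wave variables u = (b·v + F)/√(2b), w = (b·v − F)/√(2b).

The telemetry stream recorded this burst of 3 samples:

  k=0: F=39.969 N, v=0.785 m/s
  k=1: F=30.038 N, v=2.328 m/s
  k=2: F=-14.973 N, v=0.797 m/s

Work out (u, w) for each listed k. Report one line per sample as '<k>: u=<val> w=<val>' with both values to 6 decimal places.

0: u=9.710735 w=-5.616676
1: u=11.830205 w=0.311158
2: u=-0.792620 w=4.949263

k=0: b·v=13.6×0.785=10.676000; √(2b)=5.215362; u=(10.676000+39.969)/5.215362=9.710735, w=(10.676000−39.969)/5.215362=-5.616676
k=1: b·v=13.6×2.328=31.660800; √(2b)=5.215362; u=(31.660800+30.038)/5.215362=11.830205, w=(31.660800−30.038)/5.215362=0.311158
k=2: b·v=13.6×0.797=10.839200; √(2b)=5.215362; u=(10.839200+(-14.973))/5.215362=-0.792620, w=(10.839200−(-14.973))/5.215362=4.949263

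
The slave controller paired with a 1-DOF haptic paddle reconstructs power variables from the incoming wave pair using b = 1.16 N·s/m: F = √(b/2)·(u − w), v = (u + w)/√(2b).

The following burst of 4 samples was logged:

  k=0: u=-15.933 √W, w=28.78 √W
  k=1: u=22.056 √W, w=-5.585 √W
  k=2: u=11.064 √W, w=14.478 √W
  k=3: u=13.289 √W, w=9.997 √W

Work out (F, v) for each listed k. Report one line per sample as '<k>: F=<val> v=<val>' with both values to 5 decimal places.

0: F=-34.05241 v=8.43447
1: F=21.05076 v=10.81374
2: F=-2.60002 v=16.76914
3: F=2.50711 v=15.28801

k=0: u−w=-44.71300, u+w=12.84700; √(b/2)=0.76158, √(2b)=1.52315; F=0.76158×(-44.713)=-34.05241, v=12.84700/1.52315=8.43447
k=1: u−w=27.64100, u+w=16.47100; √(b/2)=0.76158, √(2b)=1.52315; F=0.76158×27.641=21.05076, v=16.47100/1.52315=10.81374
k=2: u−w=-3.41400, u+w=25.54200; √(b/2)=0.76158, √(2b)=1.52315; F=0.76158×(-3.414)=-2.60002, v=25.54200/1.52315=16.76914
k=3: u−w=3.29200, u+w=23.28600; √(b/2)=0.76158, √(2b)=1.52315; F=0.76158×3.292=2.50711, v=23.28600/1.52315=15.28801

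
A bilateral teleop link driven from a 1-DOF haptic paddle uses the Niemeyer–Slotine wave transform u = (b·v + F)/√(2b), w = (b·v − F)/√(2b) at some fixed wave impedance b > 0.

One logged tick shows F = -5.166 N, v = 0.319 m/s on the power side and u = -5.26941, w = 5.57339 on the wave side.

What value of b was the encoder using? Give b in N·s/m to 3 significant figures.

u + w = 0.3040;  u + w = √(2b)·v, so √(2b) = 0.3040/0.319 = 0.9529.
b = (√(2b))²/2 = 0.9080/2 = 0.4540.
(Check via u − w = 2F/√(2b): u − w = -10.8428, 2F/√(2b) = -10.8425.)

b = 0.454 N·s/m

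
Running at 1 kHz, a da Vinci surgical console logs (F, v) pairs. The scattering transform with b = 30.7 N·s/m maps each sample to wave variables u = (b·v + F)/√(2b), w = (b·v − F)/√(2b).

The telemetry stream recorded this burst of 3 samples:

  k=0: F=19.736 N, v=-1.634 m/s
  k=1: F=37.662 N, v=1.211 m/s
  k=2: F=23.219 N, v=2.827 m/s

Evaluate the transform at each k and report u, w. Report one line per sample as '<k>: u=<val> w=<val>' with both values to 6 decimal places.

k=0: b·v=30.7×(-1.634)=-50.163800; √(2b)=7.835815; u=(-50.163800+19.736)/7.835815=-3.883170, w=(-50.163800−19.736)/7.835815=-8.920552
k=1: b·v=30.7×1.211=37.177700; √(2b)=7.835815; u=(37.177700+37.662)/7.835815=9.550978, w=(37.177700−37.662)/7.835815=-0.061806
k=2: b·v=30.7×2.827=86.788900; √(2b)=7.835815; u=(86.788900+23.219)/7.835815=14.039114, w=(86.788900−23.219)/7.835815=8.112736

0: u=-3.883170 w=-8.920552
1: u=9.550978 w=-0.061806
2: u=14.039114 w=8.112736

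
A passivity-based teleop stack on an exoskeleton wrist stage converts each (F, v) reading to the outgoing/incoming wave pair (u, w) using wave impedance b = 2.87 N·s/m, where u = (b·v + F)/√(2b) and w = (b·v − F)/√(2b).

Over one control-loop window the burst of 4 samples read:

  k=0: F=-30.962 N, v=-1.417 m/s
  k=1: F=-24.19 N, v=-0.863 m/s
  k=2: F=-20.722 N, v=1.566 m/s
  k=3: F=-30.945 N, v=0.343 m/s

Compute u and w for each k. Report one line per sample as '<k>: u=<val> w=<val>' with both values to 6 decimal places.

k=0: b·v=2.87×(-1.417)=-4.066790; √(2b)=2.395830; u=(-4.066790+(-30.962))/2.395830=-14.620734, w=(-4.066790−(-30.962))/2.395830=11.225844
k=1: b·v=2.87×(-0.863)=-2.476810; √(2b)=2.395830; u=(-2.476810+(-24.19))/2.395830=-11.130511, w=(-2.476810−(-24.19))/2.395830=9.062910
k=2: b·v=2.87×1.566=4.494420; √(2b)=2.395830; u=(4.494420+(-20.722))/2.395830=-6.773261, w=(4.494420−(-20.722))/2.395830=10.525130
k=3: b·v=2.87×0.343=0.984410; √(2b)=2.395830; u=(0.984410+(-30.945))/2.395830=-12.505309, w=(0.984410−(-30.945))/2.395830=13.327078

0: u=-14.620734 w=11.225844
1: u=-11.130511 w=9.062910
2: u=-6.773261 w=10.525130
3: u=-12.505309 w=13.327078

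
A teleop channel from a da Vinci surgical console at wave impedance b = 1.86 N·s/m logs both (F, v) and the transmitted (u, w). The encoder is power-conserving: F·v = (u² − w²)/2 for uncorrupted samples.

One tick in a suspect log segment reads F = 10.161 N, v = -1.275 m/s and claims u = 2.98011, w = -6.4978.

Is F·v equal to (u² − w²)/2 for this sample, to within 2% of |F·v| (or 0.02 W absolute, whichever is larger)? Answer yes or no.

no

F·v = 10.161×(-1.275) = -12.95527 W.
(u² − w²)/2 = (8.88106 − 42.22140)/2 = -16.67017 W.
|Δ| = 3.71490;  2% of max(1, |F·v|) = 0.25911.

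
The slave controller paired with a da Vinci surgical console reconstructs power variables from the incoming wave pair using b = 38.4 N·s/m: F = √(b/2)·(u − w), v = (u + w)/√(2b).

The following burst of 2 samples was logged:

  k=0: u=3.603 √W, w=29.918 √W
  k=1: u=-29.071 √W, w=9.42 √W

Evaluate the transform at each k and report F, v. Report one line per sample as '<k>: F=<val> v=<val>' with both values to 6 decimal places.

k=0: u−w=-26.315000, u+w=33.521000; √(b/2)=4.381780, √(2b)=8.763561; F=4.381780×(-26.315)=-115.306553, v=33.521000/8.763561=3.825043
k=1: u−w=-38.491000, u+w=-19.651000; √(b/2)=4.381780, √(2b)=8.763561; F=4.381780×(-38.491)=-168.659112, v=-19.651000/8.763561=-2.242353

0: F=-115.306553 v=3.825043
1: F=-168.659112 v=-2.242353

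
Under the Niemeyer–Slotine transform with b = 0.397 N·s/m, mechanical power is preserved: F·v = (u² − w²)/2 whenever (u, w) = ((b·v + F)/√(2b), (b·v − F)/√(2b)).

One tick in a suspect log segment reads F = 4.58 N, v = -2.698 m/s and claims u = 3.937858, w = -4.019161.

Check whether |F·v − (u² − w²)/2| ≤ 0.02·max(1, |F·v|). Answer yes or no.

no

F·v = 4.58×(-2.698) = -12.356840 W.
(u² − w²)/2 = (15.506726 − 16.153655)/2 = -0.323465 W.
|Δ| = 12.033375;  2% of max(1, |F·v|) = 0.247137.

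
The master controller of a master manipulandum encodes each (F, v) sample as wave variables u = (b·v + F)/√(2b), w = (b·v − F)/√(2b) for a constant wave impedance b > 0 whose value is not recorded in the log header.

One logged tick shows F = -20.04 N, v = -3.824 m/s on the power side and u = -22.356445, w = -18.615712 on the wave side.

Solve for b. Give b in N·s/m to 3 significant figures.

b = 57.4 N·s/m

u + w = -40.972157;  u + w = √(2b)·v, so √(2b) = -40.972157/(-3.824) = 10.714476.
b = (√(2b))²/2 = 114.800000/2 = 57.400000.
(Check via u − w = 2F/√(2b): u − w = -3.740733, 2F/√(2b) = -3.740733.)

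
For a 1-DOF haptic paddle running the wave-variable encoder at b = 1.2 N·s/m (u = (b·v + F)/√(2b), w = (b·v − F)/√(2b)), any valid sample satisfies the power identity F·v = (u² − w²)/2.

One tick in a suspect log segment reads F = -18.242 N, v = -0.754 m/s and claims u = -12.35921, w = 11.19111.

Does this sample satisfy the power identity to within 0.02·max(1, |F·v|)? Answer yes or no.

yes

F·v = (-18.242)×(-0.754) = 13.7545 W.
(u² − w²)/2 = (152.7501 − 125.2409)/2 = 13.7546 W.
|Δ| = 0.0001;  2% of max(1, |F·v|) = 0.2751.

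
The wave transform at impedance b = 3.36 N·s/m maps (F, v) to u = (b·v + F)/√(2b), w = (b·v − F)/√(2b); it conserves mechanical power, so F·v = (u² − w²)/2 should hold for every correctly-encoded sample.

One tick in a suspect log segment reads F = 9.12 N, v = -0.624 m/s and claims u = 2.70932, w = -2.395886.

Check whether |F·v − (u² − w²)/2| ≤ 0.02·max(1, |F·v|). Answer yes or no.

no

F·v = 9.12×(-0.624) = -5.690880 W.
(u² − w²)/2 = (7.340415 − 5.740270)/2 = 0.800073 W.
|Δ| = 6.490953;  2% of max(1, |F·v|) = 0.113818.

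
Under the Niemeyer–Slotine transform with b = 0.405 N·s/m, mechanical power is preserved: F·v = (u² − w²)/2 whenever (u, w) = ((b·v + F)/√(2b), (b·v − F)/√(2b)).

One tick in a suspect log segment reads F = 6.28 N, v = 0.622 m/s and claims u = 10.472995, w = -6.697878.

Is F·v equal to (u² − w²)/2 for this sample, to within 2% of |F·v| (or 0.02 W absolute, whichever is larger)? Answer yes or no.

F·v = 6.28×0.622 = 3.906160 W.
(u² − w²)/2 = (109.683624 − 44.861570)/2 = 32.411027 W.
|Δ| = 28.504867;  2% of max(1, |F·v|) = 0.078123.

no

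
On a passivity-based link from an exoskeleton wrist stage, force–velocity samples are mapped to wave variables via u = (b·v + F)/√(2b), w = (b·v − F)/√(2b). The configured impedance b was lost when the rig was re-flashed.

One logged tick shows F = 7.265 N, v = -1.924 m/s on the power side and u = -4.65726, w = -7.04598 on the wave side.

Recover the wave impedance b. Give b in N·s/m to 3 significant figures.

u + w = -11.7032;  u + w = √(2b)·v, so √(2b) = -11.7032/(-1.924) = 6.0828.
b = (√(2b))²/2 = 37.0000/2 = 18.5000.
(Check via u − w = 2F/√(2b): u − w = 2.3887, 2F/√(2b) = 2.3887.)

b = 18.5 N·s/m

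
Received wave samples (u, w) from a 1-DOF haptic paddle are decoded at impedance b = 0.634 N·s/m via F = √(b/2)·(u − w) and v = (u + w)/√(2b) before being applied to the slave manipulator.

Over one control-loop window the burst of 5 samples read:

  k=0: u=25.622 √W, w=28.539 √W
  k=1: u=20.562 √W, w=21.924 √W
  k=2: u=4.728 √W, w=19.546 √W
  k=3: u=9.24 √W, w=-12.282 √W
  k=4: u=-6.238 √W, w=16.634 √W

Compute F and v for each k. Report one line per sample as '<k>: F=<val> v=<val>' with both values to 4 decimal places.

k=0: u−w=-2.9170, u+w=54.1610; √(b/2)=0.5630, √(2b)=1.1261; F=0.5630×(-2.917)=-1.6424, v=54.1610/1.1261=48.0980
k=1: u−w=-1.3620, u+w=42.4860; √(b/2)=0.5630, √(2b)=1.1261; F=0.5630×(-1.362)=-0.7668, v=42.4860/1.1261=37.7299
k=2: u−w=-14.8180, u+w=24.2740; √(b/2)=0.5630, √(2b)=1.1261; F=0.5630×(-14.818)=-8.3429, v=24.2740/1.1261=21.5567
k=3: u−w=21.5220, u+w=-3.0420; √(b/2)=0.5630, √(2b)=1.1261; F=0.5630×21.522=12.1175, v=-3.0420/1.1261=-2.7015
k=4: u−w=-22.8720, u+w=10.3960; √(b/2)=0.5630, √(2b)=1.1261; F=0.5630×(-22.872)=-12.8776, v=10.3960/1.1261=9.2322

0: F=-1.6424 v=48.0980
1: F=-0.7668 v=37.7299
2: F=-8.3429 v=21.5567
3: F=12.1175 v=-2.7015
4: F=-12.8776 v=9.2322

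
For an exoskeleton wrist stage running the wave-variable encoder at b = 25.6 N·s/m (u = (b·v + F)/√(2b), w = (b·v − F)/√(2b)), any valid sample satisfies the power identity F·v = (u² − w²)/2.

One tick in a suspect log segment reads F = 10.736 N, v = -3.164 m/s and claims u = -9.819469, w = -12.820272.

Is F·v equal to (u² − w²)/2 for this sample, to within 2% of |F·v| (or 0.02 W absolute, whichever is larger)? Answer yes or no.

yes

F·v = 10.736×(-3.164) = -33.968704 W.
(u² − w²)/2 = (96.421971 − 164.359374)/2 = -33.968701 W.
|Δ| = 0.000003;  2% of max(1, |F·v|) = 0.679374.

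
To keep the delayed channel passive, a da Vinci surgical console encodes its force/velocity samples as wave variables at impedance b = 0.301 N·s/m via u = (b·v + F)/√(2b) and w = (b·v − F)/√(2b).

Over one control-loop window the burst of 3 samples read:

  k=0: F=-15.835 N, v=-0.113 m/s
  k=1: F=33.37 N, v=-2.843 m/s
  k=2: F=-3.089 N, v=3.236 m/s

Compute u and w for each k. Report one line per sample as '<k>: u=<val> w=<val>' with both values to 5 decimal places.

0: u=-20.45275 w=20.36507
1: u=41.90594 w=-44.11179
2: u=-2.72587 w=5.23664

k=0: b·v=0.301×(-0.113)=-0.03401; √(2b)=0.77589; u=(-0.03401+(-15.835))/0.77589=-20.45275, w=(-0.03401−(-15.835))/0.77589=20.36507
k=1: b·v=0.301×(-2.843)=-0.85574; √(2b)=0.77589; u=(-0.85574+33.37)/0.77589=41.90594, w=(-0.85574−33.37)/0.77589=-44.11179
k=2: b·v=0.301×3.236=0.97404; √(2b)=0.77589; u=(0.97404+(-3.089))/0.77589=-2.72587, w=(0.97404−(-3.089))/0.77589=5.23664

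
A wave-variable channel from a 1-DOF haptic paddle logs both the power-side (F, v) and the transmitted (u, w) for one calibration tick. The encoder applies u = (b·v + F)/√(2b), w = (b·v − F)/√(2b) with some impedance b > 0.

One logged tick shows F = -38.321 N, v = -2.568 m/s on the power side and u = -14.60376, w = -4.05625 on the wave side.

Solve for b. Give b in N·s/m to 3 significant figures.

u + w = -18.66001;  u + w = √(2b)·v, so √(2b) = -18.66001/(-2.568) = 7.26636.
b = (√(2b))²/2 = 52.79997/2 = 26.39999.
(Check via u − w = 2F/√(2b): u − w = -10.54751, 2F/√(2b) = -10.54751.)

b = 26.4 N·s/m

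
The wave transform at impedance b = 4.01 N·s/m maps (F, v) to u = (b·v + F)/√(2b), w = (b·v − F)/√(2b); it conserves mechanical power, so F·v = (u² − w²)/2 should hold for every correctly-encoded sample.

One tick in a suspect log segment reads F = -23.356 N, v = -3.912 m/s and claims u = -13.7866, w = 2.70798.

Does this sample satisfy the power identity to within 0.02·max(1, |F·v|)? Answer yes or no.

F·v = (-23.356)×(-3.912) = 91.3687 W.
(u² − w²)/2 = (190.0703 − 7.3332)/2 = 91.3686 W.
|Δ| = 0.0001;  2% of max(1, |F·v|) = 1.8274.

yes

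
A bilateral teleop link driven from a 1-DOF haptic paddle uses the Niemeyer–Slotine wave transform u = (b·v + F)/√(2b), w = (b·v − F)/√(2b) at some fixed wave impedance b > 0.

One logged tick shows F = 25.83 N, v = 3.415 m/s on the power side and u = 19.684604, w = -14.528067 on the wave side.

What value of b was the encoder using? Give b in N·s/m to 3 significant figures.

b = 1.14 N·s/m

u + w = 5.156537;  u + w = √(2b)·v, so √(2b) = 5.156537/3.415 = 1.509967.
b = (√(2b))²/2 = 2.280000/2 = 1.140000.
(Check via u − w = 2F/√(2b): u − w = 34.212671, 2F/√(2b) = 34.212670.)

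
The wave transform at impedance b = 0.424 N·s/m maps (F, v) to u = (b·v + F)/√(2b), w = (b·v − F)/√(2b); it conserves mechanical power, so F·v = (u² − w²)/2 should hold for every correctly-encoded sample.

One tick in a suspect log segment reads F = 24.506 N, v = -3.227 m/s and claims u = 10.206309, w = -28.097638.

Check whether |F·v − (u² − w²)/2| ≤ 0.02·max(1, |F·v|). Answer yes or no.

no

F·v = 24.506×(-3.227) = -79.080862 W.
(u² − w²)/2 = (104.168743 − 789.477261)/2 = -342.654259 W.
|Δ| = 263.573397;  2% of max(1, |F·v|) = 1.581617.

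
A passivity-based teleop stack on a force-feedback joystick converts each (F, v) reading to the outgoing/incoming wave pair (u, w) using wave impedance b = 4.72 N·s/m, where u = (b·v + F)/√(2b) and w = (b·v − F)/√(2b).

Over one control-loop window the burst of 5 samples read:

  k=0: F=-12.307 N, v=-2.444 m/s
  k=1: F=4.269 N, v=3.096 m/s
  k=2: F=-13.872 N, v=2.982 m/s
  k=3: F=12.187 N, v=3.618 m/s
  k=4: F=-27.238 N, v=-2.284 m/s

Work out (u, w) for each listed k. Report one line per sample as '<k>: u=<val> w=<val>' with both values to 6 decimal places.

0: u=-7.760131 w=0.251043
1: u=6.145607 w=3.366724
2: u=0.066084 w=9.095987
3: u=9.524608 w=1.591546
4: u=-12.373961 w=5.356467

k=0: b·v=4.72×(-2.444)=-11.535680; √(2b)=3.072458; u=(-11.535680+(-12.307))/3.072458=-7.760131, w=(-11.535680−(-12.307))/3.072458=0.251043
k=1: b·v=4.72×3.096=14.613120; √(2b)=3.072458; u=(14.613120+4.269)/3.072458=6.145607, w=(14.613120−4.269)/3.072458=3.366724
k=2: b·v=4.72×2.982=14.075040; √(2b)=3.072458; u=(14.075040+(-13.872))/3.072458=0.066084, w=(14.075040−(-13.872))/3.072458=9.095987
k=3: b·v=4.72×3.618=17.076960; √(2b)=3.072458; u=(17.076960+12.187)/3.072458=9.524608, w=(17.076960−12.187)/3.072458=1.591546
k=4: b·v=4.72×(-2.284)=-10.780480; √(2b)=3.072458; u=(-10.780480+(-27.238))/3.072458=-12.373961, w=(-10.780480−(-27.238))/3.072458=5.356467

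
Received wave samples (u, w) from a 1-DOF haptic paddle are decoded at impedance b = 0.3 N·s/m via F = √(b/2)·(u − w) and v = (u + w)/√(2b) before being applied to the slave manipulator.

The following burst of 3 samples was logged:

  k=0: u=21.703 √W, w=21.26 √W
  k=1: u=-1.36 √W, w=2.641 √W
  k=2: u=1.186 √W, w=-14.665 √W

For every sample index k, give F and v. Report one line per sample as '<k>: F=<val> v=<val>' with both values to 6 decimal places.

k=0: u−w=0.443000, u+w=42.963000; √(b/2)=0.387298, √(2b)=0.774597; F=0.387298×0.443=0.171573, v=42.963000/0.774597=55.464995
k=1: u−w=-4.001000, u+w=1.281000; √(b/2)=0.387298, √(2b)=0.774597; F=0.387298×(-4.001)=-1.549581, v=1.281000/0.774597=1.653764
k=2: u−w=15.851000, u+w=-13.479000; √(b/2)=0.387298, √(2b)=0.774597; F=0.387298×15.851=6.139066, v=-13.479000/0.774597=-17.401314

0: F=0.171573 v=55.464995
1: F=-1.549581 v=1.653764
2: F=6.139066 v=-17.401314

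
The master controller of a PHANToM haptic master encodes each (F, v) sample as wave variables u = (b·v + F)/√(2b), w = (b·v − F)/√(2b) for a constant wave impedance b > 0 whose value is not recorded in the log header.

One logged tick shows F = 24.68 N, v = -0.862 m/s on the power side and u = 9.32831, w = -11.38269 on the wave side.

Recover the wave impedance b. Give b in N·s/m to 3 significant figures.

u + w = -2.05438;  u + w = √(2b)·v, so √(2b) = -2.05438/(-0.862) = 2.38327.
b = (√(2b))²/2 = 5.67998/2 = 2.83999.
(Check via u − w = 2F/√(2b): u − w = 20.71100, 2F/√(2b) = 20.71103.)

b = 2.84 N·s/m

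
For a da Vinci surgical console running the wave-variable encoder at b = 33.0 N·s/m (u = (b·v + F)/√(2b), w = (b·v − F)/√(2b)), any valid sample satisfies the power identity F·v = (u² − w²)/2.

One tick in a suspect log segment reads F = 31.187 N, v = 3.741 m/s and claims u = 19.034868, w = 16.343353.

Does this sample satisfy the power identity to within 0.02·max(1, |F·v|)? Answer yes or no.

F·v = 31.187×3.741 = 116.670567 W.
(u² − w²)/2 = (362.326200 − 267.105187)/2 = 47.610506 W.
|Δ| = 69.060061;  2% of max(1, |F·v|) = 2.333411.

no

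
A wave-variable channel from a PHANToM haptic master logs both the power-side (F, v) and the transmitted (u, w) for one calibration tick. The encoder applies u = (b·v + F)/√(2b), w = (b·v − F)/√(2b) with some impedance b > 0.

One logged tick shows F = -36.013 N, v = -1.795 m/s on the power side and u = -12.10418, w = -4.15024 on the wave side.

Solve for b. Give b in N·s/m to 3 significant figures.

u + w = -16.2544;  u + w = √(2b)·v, so √(2b) = -16.2544/(-1.795) = 9.0554.
b = (√(2b))²/2 = 82.0000/2 = 41.0000.
(Check via u − w = 2F/√(2b): u − w = -7.9539, 2F/√(2b) = -7.9539.)

b = 41 N·s/m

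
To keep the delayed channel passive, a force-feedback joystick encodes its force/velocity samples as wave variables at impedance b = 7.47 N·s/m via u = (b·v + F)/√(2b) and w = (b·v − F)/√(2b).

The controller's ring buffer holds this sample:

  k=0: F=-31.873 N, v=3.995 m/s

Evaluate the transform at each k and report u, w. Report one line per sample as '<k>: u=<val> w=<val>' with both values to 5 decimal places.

0: u=-0.52529 w=15.96688

k=0: b·v=7.47×3.995=29.84265; √(2b)=3.86523; u=(29.84265+(-31.873))/3.86523=-0.52529, w=(29.84265−(-31.873))/3.86523=15.96688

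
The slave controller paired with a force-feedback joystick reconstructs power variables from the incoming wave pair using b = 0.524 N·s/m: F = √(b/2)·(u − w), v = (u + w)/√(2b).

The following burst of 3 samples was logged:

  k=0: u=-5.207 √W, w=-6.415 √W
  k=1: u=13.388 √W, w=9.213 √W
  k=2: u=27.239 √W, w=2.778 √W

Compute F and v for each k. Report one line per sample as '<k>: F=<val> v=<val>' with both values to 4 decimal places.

k=0: u−w=1.2080, u+w=-11.6220; √(b/2)=0.5119, √(2b)=1.0237; F=0.5119×1.208=0.6183, v=-11.6220/1.0237=-11.3527
k=1: u−w=4.1750, u+w=22.6010; √(b/2)=0.5119, √(2b)=1.0237; F=0.5119×4.175=2.1370, v=22.6010/1.0237=22.0774
k=2: u−w=24.4610, u+w=30.0170; √(b/2)=0.5119, √(2b)=1.0237; F=0.5119×24.461=12.5206, v=30.0170/1.0237=29.3215

0: F=0.6183 v=-11.3527
1: F=2.1370 v=22.0774
2: F=12.5206 v=29.3215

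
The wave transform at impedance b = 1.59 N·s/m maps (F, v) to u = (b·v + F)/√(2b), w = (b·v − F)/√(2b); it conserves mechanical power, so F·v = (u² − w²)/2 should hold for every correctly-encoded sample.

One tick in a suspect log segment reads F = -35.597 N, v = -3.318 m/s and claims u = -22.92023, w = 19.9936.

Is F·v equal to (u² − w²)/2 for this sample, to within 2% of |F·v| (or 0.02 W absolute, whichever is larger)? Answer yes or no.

F·v = (-35.597)×(-3.318) = 118.11085 W.
(u² − w²)/2 = (525.33694 − 399.74404)/2 = 62.79645 W.
|Δ| = 55.31439;  2% of max(1, |F·v|) = 2.36222.

no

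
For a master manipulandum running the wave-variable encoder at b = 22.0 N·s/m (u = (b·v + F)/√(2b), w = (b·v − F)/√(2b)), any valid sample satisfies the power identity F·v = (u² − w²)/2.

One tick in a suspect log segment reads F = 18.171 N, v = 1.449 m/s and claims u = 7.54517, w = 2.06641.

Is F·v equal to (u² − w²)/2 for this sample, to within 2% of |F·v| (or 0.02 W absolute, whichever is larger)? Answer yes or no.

F·v = 18.171×1.449 = 26.3298 W.
(u² − w²)/2 = (56.9296 − 4.2701)/2 = 26.3298 W.
|Δ| = 0.0000;  2% of max(1, |F·v|) = 0.5266.

yes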